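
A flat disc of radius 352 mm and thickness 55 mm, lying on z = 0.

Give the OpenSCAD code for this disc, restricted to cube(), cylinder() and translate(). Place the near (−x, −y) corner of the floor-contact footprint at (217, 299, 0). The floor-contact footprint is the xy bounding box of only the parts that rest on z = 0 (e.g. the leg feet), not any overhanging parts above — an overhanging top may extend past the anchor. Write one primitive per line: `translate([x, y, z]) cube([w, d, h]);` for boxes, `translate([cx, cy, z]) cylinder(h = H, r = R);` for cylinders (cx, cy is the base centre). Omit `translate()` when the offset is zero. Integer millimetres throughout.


translate([569, 651, 0]) cylinder(h = 55, r = 352);


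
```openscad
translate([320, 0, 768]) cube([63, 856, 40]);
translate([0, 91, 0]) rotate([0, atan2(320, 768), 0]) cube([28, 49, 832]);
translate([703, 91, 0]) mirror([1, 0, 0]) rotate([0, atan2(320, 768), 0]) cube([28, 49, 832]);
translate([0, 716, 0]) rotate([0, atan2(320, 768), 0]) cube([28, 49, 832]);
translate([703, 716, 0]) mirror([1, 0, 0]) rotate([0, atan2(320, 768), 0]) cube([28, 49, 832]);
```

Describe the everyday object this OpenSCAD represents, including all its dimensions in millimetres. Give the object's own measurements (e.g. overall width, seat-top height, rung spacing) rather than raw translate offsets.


A sawhorse. A 63×856×40 mm beam (x, y, z) sits on two A-frame leg pairs. Each pair is two raked legs of 28×49 mm section (49 mm along y) splaying symmetrically in x. Each leg rises 768 mm vertically over 320 mm of horizontal reach and is 832 mm long along its own axis. Every leg's outer bottom edge rests on the floor and its outer top edge meets a bottom edge of the beam — the left legs (tilting toward +x) meet the beam's −x bottom edge, the right legs (their mirror images, tilting toward −x) meet its +x bottom edge — so the leg tops tuck under the beam, the beam's underside is 768 mm above the floor, and the feet are 703 mm apart outside-to-outside with the beam centred between them. The two leg pairs are set in 91 mm from either end of the beam.


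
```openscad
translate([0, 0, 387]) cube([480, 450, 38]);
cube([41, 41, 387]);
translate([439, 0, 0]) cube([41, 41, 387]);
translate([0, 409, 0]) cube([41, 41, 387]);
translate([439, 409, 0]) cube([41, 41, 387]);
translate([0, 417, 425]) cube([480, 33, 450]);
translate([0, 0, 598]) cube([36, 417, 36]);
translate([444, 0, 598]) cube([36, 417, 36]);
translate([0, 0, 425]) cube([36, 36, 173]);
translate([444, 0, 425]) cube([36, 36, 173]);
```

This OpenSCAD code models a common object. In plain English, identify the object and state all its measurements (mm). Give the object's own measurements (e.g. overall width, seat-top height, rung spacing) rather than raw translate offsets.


A chair. The seat is a 480×450×38 mm slab with its top at z = 425 mm, on four 41×41 mm corner legs (flush with the seat edges, standing on z = 0). A flat backrest 33 mm thick, 450 mm tall, spans the full seat width and rises from the seat top along its +y edge, rear face flush with the rear of the seat. Two armrests of 36×36 mm section run along each side from the seat's front edge to the front of the backrest, top faces 209 mm above the seat top and outer faces flush with the seat's x-edges; a 36×36 mm post under the front of each armrest stands on the seat at the front corner.


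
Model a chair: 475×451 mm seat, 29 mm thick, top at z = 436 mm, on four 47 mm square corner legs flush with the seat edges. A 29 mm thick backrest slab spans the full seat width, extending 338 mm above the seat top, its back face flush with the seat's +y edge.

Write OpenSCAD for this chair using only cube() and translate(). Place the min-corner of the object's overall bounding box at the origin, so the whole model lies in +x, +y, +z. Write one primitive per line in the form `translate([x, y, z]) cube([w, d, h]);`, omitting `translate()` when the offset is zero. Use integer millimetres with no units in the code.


translate([0, 0, 407]) cube([475, 451, 29]);
cube([47, 47, 407]);
translate([428, 0, 0]) cube([47, 47, 407]);
translate([0, 404, 0]) cube([47, 47, 407]);
translate([428, 404, 0]) cube([47, 47, 407]);
translate([0, 422, 436]) cube([475, 29, 338]);


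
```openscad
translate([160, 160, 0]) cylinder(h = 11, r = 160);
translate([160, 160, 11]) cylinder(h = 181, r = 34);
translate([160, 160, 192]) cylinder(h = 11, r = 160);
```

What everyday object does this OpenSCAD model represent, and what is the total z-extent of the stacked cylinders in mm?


A spool. The overall height is 203 mm.

Three coaxial cylinders, large–small–large — a spool. Two 11 mm flanges and a 181 mm core give 11 + 181 + 11 = 203 mm.


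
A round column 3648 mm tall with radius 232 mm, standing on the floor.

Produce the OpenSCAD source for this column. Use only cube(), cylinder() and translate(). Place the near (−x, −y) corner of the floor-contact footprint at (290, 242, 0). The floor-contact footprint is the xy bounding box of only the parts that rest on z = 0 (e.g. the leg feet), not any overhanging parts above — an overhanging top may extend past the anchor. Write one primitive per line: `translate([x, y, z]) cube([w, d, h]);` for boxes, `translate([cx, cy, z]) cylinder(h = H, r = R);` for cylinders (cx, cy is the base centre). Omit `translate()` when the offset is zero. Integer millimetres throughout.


translate([522, 474, 0]) cylinder(h = 3648, r = 232);


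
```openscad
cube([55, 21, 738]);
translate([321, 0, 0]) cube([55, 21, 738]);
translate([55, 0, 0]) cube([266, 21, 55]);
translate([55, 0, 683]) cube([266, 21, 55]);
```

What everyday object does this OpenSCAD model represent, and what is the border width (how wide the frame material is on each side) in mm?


A picture frame. The border width is 55 mm.

Four thin pieces enclosing a rectangular opening — a picture frame. The two full-height stiles are 738 mm tall; the top rail sits at z = 683 and is 55 mm tall, so the border above the opening is 738 − 683 = 55 mm, matching the stile x-width.


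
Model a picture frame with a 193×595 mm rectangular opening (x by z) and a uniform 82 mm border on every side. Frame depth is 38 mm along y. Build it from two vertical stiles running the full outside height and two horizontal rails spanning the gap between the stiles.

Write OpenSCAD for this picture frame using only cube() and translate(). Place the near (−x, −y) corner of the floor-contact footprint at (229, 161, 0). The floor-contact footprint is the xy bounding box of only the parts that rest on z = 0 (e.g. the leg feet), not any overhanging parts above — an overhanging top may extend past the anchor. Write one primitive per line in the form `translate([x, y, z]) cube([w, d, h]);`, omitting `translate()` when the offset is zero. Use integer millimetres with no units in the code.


translate([229, 161, 0]) cube([82, 38, 759]);
translate([504, 161, 0]) cube([82, 38, 759]);
translate([311, 161, 0]) cube([193, 38, 82]);
translate([311, 161, 677]) cube([193, 38, 82]);


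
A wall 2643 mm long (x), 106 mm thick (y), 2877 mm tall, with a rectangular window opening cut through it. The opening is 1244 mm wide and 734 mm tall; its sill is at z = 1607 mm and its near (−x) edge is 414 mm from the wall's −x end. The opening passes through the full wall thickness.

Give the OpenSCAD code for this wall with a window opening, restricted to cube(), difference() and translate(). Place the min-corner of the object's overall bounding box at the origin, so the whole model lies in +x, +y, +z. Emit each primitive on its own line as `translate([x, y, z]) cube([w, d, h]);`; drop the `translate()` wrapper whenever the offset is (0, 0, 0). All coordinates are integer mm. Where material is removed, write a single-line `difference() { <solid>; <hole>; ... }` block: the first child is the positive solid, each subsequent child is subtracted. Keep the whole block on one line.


difference() { cube([2643, 106, 2877]); translate([414, 0, 1607]) cube([1244, 106, 734]); }


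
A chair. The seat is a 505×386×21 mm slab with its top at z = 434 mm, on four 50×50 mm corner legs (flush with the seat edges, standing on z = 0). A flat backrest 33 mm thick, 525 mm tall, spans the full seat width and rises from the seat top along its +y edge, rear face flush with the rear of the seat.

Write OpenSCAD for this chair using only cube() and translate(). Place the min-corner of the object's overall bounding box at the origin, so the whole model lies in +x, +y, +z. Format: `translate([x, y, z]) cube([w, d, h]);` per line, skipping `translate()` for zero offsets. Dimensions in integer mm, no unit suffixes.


translate([0, 0, 413]) cube([505, 386, 21]);
cube([50, 50, 413]);
translate([455, 0, 0]) cube([50, 50, 413]);
translate([0, 336, 0]) cube([50, 50, 413]);
translate([455, 336, 0]) cube([50, 50, 413]);
translate([0, 353, 434]) cube([505, 33, 525]);


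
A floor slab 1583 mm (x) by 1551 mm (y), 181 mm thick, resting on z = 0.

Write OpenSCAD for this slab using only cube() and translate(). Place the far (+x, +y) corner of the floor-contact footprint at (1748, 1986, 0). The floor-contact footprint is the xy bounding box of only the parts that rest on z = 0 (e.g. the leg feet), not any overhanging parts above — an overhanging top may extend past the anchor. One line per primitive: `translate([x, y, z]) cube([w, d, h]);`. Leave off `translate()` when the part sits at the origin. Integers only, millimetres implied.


translate([165, 435, 0]) cube([1583, 1551, 181]);


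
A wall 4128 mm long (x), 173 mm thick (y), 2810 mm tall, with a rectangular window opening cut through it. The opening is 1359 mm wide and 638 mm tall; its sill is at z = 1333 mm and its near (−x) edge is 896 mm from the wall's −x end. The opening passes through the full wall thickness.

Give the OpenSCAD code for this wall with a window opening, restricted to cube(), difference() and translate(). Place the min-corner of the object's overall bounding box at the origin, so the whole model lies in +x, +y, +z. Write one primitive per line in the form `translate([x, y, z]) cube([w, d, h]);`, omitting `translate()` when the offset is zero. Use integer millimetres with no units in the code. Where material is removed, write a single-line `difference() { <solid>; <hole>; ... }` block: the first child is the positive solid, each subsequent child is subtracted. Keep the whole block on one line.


difference() { cube([4128, 173, 2810]); translate([896, 0, 1333]) cube([1359, 173, 638]); }


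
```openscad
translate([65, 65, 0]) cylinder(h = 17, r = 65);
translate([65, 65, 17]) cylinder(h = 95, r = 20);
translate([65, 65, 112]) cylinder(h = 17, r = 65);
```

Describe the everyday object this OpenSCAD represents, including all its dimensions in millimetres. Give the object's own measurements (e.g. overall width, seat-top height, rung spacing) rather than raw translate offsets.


A spool: two coaxial disc flanges of radius 65 mm and thickness 17 mm, joined by a core cylinder of radius 20 mm and height 95 mm. The lower flange rests on z = 0 and the three cylinders share a vertical axis.


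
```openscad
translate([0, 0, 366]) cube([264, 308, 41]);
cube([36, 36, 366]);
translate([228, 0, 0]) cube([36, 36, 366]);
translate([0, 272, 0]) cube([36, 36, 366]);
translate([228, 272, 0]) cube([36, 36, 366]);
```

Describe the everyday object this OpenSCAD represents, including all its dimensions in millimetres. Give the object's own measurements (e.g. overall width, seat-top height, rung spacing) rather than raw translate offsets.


A four-legged stool. The seat is a 264×308×41 mm slab whose top surface is at z = 407 mm; four square legs, each 36×36 mm in cross-section, run from the floor (z = 0) to the underside of the seat, each flush with a corner of the seat.


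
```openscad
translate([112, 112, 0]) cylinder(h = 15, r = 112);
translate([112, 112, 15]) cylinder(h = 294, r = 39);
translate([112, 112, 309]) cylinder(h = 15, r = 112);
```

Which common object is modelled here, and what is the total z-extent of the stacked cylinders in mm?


A spool. The overall height is 324 mm.

Three coaxial cylinders, large–small–large — a spool. Two 15 mm flanges and a 294 mm core give 15 + 294 + 15 = 324 mm.


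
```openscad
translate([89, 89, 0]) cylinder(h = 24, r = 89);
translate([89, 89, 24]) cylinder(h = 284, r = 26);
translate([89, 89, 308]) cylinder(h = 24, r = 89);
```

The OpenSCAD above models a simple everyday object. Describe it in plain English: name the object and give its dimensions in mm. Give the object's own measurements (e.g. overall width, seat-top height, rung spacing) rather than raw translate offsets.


A spool: two coaxial disc flanges of radius 89 mm and thickness 24 mm, joined by a core cylinder of radius 26 mm and height 284 mm. The lower flange rests on z = 0 and the three cylinders share a vertical axis.


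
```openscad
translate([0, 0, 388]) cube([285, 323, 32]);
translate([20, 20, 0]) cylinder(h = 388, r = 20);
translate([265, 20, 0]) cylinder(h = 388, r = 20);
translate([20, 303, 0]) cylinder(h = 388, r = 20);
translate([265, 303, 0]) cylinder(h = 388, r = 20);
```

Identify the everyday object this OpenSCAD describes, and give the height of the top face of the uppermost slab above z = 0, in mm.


A stool. The seat height is 420 mm.

A 285×323×32 slab at z = 388 on four corner cylinders — a stool. The seat top is 388 + 32 = 420 mm.


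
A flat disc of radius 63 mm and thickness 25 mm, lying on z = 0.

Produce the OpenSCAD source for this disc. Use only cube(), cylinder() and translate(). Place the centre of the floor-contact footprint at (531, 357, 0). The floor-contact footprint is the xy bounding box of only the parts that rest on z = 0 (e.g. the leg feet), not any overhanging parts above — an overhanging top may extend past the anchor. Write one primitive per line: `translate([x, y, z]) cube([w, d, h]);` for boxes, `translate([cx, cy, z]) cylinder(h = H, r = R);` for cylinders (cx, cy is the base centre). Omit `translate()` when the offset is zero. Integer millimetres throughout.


translate([531, 357, 0]) cylinder(h = 25, r = 63);


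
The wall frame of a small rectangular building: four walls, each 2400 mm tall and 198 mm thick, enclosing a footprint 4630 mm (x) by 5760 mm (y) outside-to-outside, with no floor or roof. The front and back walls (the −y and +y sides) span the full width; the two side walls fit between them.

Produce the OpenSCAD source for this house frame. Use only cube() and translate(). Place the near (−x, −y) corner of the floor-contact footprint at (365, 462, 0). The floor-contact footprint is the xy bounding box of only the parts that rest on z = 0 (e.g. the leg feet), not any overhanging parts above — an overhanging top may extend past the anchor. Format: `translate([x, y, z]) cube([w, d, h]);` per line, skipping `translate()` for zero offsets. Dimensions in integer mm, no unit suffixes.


translate([365, 462, 0]) cube([4630, 198, 2400]);
translate([365, 6024, 0]) cube([4630, 198, 2400]);
translate([365, 660, 0]) cube([198, 5364, 2400]);
translate([4797, 660, 0]) cube([198, 5364, 2400]);


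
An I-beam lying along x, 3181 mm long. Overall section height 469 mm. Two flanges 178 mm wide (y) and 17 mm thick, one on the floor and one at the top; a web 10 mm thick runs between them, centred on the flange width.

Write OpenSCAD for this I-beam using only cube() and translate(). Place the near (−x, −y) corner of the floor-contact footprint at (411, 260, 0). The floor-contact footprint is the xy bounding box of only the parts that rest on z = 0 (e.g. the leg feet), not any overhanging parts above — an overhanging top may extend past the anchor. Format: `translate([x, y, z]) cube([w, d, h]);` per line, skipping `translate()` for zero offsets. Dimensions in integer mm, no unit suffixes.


translate([411, 260, 0]) cube([3181, 178, 17]);
translate([411, 344, 17]) cube([3181, 10, 435]);
translate([411, 260, 452]) cube([3181, 178, 17]);


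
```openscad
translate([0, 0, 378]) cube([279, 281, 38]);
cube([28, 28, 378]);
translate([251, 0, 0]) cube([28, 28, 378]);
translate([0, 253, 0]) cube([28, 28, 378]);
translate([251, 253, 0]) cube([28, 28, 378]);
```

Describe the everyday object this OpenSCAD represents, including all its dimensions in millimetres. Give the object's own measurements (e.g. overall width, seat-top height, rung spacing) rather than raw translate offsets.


A simple wooden stool: a rectangular seat 279 mm (x) by 281 mm (y), 38 mm thick, top face at z = 416 mm, on four square legs, each 28×28 mm in cross-section. The legs rest on z = 0, each flush with a corner of the seat.


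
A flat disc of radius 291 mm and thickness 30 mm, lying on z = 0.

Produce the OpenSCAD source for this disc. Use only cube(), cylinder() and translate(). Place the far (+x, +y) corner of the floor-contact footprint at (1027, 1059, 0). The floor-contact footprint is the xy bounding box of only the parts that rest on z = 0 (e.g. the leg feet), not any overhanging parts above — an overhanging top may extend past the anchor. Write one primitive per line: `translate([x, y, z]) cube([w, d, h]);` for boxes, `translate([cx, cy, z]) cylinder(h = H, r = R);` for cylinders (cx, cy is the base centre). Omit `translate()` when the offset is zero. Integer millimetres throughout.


translate([736, 768, 0]) cylinder(h = 30, r = 291);


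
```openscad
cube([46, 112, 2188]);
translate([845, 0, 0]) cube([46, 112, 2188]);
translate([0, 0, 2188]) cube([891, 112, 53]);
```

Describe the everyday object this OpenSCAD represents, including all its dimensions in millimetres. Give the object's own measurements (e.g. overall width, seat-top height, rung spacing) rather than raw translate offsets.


A door frame. The clear opening is 799 mm wide and 2188 mm high. Two 46 mm wide jambs, 112 mm deep, stand either side of the opening from the floor to the top of the opening. A 53 mm thick head sits across the top of both jambs, spanning the full outside width of the frame.


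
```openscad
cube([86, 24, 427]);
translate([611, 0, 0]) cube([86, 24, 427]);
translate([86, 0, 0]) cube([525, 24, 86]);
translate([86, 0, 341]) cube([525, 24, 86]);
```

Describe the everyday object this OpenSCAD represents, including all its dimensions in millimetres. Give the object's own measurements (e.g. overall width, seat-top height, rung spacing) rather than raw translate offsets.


A rectangular picture frame lying in the x–z plane (depth along y). The opening is 525 mm wide (x) by 255 mm tall (z), surrounded by a border 86 mm wide on all four sides. The frame is 24 mm deep and is made of two full-height vertical stiles with two horizontal rails fitted between them.


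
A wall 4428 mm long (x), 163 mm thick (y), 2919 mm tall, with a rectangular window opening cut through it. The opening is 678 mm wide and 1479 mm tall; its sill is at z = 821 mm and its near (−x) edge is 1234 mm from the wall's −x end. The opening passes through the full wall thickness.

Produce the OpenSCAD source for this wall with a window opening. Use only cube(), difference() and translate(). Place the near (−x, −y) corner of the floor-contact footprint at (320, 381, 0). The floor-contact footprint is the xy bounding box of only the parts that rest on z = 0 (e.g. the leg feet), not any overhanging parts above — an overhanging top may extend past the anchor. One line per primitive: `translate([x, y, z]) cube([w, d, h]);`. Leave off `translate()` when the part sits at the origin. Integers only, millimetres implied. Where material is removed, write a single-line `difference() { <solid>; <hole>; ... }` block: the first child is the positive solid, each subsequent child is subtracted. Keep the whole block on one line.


difference() { translate([320, 381, 0]) cube([4428, 163, 2919]); translate([1554, 381, 821]) cube([678, 163, 1479]); }


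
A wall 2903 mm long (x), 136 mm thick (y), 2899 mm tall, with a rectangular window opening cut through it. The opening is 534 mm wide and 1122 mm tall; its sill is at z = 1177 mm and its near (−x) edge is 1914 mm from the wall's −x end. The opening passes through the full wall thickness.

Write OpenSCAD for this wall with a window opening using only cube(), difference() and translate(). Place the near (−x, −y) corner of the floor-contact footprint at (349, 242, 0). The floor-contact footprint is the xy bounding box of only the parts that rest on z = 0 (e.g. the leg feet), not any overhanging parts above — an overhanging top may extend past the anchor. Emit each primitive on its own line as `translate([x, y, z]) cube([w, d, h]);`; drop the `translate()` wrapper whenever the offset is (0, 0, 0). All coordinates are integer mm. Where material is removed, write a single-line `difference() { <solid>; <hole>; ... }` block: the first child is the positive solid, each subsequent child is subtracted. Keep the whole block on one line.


difference() { translate([349, 242, 0]) cube([2903, 136, 2899]); translate([2263, 242, 1177]) cube([534, 136, 1122]); }


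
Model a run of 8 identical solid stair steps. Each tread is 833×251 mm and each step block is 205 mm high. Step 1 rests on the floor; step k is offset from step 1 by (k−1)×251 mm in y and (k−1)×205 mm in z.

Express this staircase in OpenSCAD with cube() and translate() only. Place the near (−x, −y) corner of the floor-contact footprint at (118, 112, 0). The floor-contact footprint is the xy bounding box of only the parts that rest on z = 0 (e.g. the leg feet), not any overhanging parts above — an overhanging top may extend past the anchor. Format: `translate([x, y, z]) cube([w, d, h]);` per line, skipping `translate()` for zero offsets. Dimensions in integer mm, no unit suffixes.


translate([118, 112, 0]) cube([833, 251, 205]);
translate([118, 363, 205]) cube([833, 251, 205]);
translate([118, 614, 410]) cube([833, 251, 205]);
translate([118, 865, 615]) cube([833, 251, 205]);
translate([118, 1116, 820]) cube([833, 251, 205]);
translate([118, 1367, 1025]) cube([833, 251, 205]);
translate([118, 1618, 1230]) cube([833, 251, 205]);
translate([118, 1869, 1435]) cube([833, 251, 205]);


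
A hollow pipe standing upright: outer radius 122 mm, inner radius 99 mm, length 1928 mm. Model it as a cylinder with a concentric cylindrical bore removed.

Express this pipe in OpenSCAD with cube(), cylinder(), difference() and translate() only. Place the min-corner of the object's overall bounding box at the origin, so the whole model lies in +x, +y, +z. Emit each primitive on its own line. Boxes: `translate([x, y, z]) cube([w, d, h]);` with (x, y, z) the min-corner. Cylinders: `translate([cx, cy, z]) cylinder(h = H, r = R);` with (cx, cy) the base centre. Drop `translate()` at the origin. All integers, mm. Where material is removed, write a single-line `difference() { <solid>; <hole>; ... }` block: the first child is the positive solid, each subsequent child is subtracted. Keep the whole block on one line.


difference() { translate([122, 122, 0]) cylinder(h = 1928, r = 122); translate([122, 122, 0]) cylinder(h = 1928, r = 99); }


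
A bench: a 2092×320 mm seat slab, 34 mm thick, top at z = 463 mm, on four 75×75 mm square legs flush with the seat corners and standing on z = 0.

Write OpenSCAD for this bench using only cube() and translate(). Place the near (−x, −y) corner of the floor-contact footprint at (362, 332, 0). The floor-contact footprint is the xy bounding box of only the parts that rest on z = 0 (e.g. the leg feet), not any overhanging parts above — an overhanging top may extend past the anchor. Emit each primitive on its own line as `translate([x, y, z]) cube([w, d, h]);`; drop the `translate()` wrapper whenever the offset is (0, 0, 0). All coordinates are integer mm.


translate([362, 332, 429]) cube([2092, 320, 34]);
translate([362, 332, 0]) cube([75, 75, 429]);
translate([362, 577, 0]) cube([75, 75, 429]);
translate([2379, 332, 0]) cube([75, 75, 429]);
translate([2379, 577, 0]) cube([75, 75, 429]);


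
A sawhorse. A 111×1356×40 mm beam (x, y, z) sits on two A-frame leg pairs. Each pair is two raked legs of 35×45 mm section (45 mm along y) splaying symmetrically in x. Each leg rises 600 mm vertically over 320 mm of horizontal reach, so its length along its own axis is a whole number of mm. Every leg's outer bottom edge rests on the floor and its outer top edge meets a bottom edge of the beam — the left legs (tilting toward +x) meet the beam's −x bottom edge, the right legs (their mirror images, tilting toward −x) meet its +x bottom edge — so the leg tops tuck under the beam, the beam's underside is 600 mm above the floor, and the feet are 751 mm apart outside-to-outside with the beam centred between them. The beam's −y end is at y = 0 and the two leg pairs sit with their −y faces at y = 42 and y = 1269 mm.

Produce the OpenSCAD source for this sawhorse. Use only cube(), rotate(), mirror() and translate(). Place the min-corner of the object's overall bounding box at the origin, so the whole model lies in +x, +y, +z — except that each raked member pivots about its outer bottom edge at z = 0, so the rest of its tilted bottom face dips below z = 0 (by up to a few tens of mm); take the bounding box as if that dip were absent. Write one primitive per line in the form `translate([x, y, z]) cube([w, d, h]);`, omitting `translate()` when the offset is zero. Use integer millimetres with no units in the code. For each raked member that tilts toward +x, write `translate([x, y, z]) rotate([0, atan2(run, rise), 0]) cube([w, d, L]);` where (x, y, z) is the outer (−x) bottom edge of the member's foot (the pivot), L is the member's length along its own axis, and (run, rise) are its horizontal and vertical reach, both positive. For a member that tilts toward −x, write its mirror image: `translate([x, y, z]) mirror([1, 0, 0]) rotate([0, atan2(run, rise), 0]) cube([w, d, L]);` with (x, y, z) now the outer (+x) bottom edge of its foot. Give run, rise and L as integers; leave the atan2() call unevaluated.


// leg length = √(320² + 600²) = 680
// right-leg outer foot x = 2·320 + 111 = 751
// beam min-corner = (320, 0, 600)
translate([320, 0, 600]) cube([111, 1356, 40]);
translate([0, 42, 0]) rotate([0, atan2(320, 600), 0]) cube([35, 45, 680]);
translate([751, 42, 0]) mirror([1, 0, 0]) rotate([0, atan2(320, 600), 0]) cube([35, 45, 680]);
translate([0, 1269, 0]) rotate([0, atan2(320, 600), 0]) cube([35, 45, 680]);
translate([751, 1269, 0]) mirror([1, 0, 0]) rotate([0, atan2(320, 600), 0]) cube([35, 45, 680]);


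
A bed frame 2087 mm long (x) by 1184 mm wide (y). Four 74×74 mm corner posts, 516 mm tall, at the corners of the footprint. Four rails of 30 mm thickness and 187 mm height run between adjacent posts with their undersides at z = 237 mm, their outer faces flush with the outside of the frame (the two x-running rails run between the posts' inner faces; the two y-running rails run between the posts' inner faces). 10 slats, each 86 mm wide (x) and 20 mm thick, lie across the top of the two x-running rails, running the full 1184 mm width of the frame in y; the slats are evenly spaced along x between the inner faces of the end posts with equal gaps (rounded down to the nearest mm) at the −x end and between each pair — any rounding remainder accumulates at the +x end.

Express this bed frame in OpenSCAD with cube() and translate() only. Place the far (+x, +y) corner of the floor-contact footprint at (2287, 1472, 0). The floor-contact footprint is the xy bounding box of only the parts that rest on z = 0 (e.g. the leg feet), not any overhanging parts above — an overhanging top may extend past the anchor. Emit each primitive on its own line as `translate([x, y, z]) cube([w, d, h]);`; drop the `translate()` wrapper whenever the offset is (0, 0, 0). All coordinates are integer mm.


translate([200, 288, 0]) cube([74, 74, 516]);
translate([200, 1398, 0]) cube([74, 74, 516]);
translate([2213, 288, 0]) cube([74, 74, 516]);
translate([2213, 1398, 0]) cube([74, 74, 516]);
translate([274, 288, 237]) cube([1939, 30, 187]);
translate([274, 1442, 237]) cube([1939, 30, 187]);
translate([200, 362, 237]) cube([30, 1036, 187]);
translate([2257, 362, 237]) cube([30, 1036, 187]);
translate([372, 288, 424]) cube([86, 1184, 20]);
translate([556, 288, 424]) cube([86, 1184, 20]);
translate([740, 288, 424]) cube([86, 1184, 20]);
translate([924, 288, 424]) cube([86, 1184, 20]);
translate([1108, 288, 424]) cube([86, 1184, 20]);
translate([1292, 288, 424]) cube([86, 1184, 20]);
translate([1476, 288, 424]) cube([86, 1184, 20]);
translate([1660, 288, 424]) cube([86, 1184, 20]);
translate([1844, 288, 424]) cube([86, 1184, 20]);
translate([2028, 288, 424]) cube([86, 1184, 20]);


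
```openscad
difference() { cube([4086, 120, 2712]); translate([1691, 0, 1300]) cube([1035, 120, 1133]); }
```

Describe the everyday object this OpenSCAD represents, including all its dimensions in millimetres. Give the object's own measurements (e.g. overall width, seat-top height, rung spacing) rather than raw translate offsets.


A wall 4086 mm long (x), 120 mm thick (y), 2712 mm tall, with a rectangular window opening cut through it. The opening is 1035 mm wide and 1133 mm tall; its sill is at z = 1300 mm and its near (−x) edge is 1691 mm from the wall's −x end. The opening passes through the full wall thickness.


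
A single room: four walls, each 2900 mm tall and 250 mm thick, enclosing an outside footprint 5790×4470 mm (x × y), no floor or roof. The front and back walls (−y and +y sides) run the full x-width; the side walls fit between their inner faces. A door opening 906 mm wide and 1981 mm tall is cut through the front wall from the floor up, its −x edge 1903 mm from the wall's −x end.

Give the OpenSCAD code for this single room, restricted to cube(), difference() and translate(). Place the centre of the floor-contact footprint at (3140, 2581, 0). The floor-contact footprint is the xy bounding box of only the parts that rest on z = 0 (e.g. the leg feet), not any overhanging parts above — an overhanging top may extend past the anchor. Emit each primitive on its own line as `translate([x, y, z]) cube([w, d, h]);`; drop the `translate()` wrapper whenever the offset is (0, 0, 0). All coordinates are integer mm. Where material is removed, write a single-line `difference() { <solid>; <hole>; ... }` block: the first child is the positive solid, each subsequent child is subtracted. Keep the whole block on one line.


difference() { translate([245, 346, 0]) cube([5790, 250, 2900]); translate([2148, 346, 0]) cube([906, 250, 1981]); }
translate([245, 4566, 0]) cube([5790, 250, 2900]);
translate([245, 596, 0]) cube([250, 3970, 2900]);
translate([5785, 596, 0]) cube([250, 3970, 2900]);


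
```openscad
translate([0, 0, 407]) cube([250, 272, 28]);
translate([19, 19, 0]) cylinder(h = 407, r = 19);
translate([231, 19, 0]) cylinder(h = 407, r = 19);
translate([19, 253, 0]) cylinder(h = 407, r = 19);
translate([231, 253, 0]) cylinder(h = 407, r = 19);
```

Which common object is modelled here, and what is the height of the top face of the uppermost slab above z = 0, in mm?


A stool. The seat height is 435 mm.

A 250×272×28 slab at z = 407 on four corner cylinders — a stool. The seat top is 407 + 28 = 435 mm.


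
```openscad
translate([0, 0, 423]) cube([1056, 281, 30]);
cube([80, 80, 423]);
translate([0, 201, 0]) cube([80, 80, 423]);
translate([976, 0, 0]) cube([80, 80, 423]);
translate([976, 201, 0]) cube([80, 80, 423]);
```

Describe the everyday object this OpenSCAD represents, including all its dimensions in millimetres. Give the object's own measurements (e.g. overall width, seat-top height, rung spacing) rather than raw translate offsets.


A long wooden bench with a 1056 mm (x) × 281 mm (y) seat, 30 mm thick, its top surface 453 mm above the floor. Four 80 mm square legs at the seat corners, flush with the edges, run from z = 0 to the seat underside.


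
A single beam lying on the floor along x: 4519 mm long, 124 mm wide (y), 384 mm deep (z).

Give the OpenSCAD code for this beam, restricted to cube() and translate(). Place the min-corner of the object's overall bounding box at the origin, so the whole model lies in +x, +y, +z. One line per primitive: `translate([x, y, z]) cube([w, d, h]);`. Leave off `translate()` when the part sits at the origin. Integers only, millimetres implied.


cube([4519, 124, 384]);


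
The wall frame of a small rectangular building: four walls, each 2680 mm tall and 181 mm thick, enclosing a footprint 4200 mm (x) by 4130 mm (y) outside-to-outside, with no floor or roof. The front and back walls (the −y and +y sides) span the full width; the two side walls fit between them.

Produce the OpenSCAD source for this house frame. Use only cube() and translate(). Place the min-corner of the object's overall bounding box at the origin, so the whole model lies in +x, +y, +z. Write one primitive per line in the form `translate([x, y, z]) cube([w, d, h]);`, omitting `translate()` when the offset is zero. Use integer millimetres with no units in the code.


cube([4200, 181, 2680]);
translate([0, 3949, 0]) cube([4200, 181, 2680]);
translate([0, 181, 0]) cube([181, 3768, 2680]);
translate([4019, 181, 0]) cube([181, 3768, 2680]);


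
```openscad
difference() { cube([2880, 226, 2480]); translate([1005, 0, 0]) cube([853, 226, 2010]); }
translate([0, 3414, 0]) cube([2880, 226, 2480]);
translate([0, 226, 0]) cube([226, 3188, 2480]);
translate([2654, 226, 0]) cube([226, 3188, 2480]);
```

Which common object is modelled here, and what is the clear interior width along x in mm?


A single room. The interior width is 2428 mm.

Four walls enclosing a rectangle with a door in the front wall — a room. Outside width 2880 minus two 226 mm walls gives 2428 mm.


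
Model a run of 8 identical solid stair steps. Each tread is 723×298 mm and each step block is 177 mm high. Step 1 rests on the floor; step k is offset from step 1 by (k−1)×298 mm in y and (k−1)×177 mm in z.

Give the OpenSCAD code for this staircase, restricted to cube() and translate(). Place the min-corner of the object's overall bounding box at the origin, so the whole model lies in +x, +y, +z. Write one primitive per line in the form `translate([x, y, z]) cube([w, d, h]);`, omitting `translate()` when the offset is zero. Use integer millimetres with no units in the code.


cube([723, 298, 177]);
translate([0, 298, 177]) cube([723, 298, 177]);
translate([0, 596, 354]) cube([723, 298, 177]);
translate([0, 894, 531]) cube([723, 298, 177]);
translate([0, 1192, 708]) cube([723, 298, 177]);
translate([0, 1490, 885]) cube([723, 298, 177]);
translate([0, 1788, 1062]) cube([723, 298, 177]);
translate([0, 2086, 1239]) cube([723, 298, 177]);


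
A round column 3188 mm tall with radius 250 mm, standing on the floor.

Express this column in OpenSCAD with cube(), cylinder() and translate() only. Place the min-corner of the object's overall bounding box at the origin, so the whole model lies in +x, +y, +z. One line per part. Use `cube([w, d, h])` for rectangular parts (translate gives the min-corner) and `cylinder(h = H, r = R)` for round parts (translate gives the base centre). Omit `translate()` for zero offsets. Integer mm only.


translate([250, 250, 0]) cylinder(h = 3188, r = 250);


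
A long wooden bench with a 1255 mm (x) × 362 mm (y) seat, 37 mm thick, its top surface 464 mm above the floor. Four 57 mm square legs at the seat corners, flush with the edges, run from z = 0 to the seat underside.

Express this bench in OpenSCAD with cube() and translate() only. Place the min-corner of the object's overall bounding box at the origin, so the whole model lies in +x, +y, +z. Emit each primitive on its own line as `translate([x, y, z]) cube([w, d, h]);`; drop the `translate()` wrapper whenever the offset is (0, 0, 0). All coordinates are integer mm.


translate([0, 0, 427]) cube([1255, 362, 37]);
cube([57, 57, 427]);
translate([0, 305, 0]) cube([57, 57, 427]);
translate([1198, 0, 0]) cube([57, 57, 427]);
translate([1198, 305, 0]) cube([57, 57, 427]);


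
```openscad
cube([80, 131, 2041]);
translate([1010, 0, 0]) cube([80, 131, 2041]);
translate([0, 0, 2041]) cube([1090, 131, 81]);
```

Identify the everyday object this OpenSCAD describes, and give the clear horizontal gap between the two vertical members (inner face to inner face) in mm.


A door frame. The clear opening width is 930 mm.

Two 2041 mm tall posts with a header on top — a door frame. The left jamb is 80 mm wide at x = 0; the right jamb starts at x = 1010. The clear opening is 1010 − 80 = 930 mm.


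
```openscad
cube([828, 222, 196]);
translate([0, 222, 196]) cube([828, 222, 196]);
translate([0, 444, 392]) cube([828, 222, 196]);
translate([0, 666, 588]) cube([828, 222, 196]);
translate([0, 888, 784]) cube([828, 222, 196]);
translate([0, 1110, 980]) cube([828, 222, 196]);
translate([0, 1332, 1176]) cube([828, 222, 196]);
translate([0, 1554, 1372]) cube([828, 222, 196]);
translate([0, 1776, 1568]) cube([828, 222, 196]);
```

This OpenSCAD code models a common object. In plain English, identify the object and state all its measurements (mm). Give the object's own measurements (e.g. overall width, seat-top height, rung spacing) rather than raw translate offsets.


A straight staircase of 9 solid steps. Each step is 828 mm wide (x), 222 mm deep (y, the going) and 196 mm tall (the rise). The first step rests on the floor; each subsequent step sits one going further in +y and one rise higher in +z, directly behind and above the previous step with no overlap.


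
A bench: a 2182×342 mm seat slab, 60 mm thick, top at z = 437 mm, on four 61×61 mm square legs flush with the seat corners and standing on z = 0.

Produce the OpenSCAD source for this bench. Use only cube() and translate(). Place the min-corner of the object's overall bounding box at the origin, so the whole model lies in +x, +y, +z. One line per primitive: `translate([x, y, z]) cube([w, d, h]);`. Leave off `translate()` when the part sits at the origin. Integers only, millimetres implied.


translate([0, 0, 377]) cube([2182, 342, 60]);
cube([61, 61, 377]);
translate([0, 281, 0]) cube([61, 61, 377]);
translate([2121, 0, 0]) cube([61, 61, 377]);
translate([2121, 281, 0]) cube([61, 61, 377]);


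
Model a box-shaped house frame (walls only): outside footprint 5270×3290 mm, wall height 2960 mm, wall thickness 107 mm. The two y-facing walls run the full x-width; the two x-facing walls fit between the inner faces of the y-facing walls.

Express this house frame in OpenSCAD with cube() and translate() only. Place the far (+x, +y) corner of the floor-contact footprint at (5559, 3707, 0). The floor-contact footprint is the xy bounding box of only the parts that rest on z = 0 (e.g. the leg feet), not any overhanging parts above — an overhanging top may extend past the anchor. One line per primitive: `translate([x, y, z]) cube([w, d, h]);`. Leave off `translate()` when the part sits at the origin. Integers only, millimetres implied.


translate([289, 417, 0]) cube([5270, 107, 2960]);
translate([289, 3600, 0]) cube([5270, 107, 2960]);
translate([289, 524, 0]) cube([107, 3076, 2960]);
translate([5452, 524, 0]) cube([107, 3076, 2960]);


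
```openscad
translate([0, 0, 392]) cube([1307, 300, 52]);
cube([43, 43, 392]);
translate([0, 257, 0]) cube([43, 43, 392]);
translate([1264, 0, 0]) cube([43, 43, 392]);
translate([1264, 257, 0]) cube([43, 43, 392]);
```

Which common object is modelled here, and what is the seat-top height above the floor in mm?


A bench. The seat-top height is 444 mm.

A long slab on four corner posts — a bench. The slab sits at z = 392 with thickness 52, so the top is 392 + 52 = 444 mm.


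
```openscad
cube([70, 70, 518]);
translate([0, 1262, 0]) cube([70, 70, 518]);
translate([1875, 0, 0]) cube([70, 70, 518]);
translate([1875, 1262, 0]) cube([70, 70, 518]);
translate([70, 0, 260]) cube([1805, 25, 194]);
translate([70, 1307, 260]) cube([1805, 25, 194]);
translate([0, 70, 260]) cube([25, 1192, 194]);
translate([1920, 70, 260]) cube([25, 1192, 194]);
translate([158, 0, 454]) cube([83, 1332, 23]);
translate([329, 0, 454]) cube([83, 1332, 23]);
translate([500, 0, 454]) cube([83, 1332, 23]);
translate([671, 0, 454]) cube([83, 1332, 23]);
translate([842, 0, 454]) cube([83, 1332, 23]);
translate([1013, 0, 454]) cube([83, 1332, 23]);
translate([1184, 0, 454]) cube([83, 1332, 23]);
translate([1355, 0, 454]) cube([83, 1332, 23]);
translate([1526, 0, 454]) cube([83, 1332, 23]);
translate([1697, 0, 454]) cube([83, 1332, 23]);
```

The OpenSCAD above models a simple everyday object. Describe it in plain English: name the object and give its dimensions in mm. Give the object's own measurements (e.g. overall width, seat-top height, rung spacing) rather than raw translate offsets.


A bed frame 1945 mm long (x) by 1332 mm wide (y). Four 70×70 mm corner posts, 518 mm tall, at the corners of the footprint. Four rails of 25 mm thickness and 194 mm height run between adjacent posts with their undersides at z = 260 mm, their outer faces flush with the outside of the frame (the two x-running rails run between the posts' inner faces; the two y-running rails run between the posts' inner faces). 10 slats, each 83 mm wide (x) and 23 mm thick, lie across the top of the two x-running rails, running the full 1332 mm width of the frame in y; along x they sit between the end posts with a 88 mm gap after the −x posts and between neighbouring slats, leaving 95 mm before the +x posts.
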